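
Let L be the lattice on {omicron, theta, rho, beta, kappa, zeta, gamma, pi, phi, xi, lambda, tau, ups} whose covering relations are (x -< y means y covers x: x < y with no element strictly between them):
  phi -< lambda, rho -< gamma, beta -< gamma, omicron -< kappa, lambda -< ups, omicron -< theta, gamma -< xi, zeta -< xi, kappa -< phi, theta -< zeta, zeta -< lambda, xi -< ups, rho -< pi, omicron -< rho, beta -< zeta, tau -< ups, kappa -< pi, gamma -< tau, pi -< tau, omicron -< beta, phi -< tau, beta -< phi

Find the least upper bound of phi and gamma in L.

tau

Common upper bounds of {phi, gamma}: tau, ups.
The least among these is tau.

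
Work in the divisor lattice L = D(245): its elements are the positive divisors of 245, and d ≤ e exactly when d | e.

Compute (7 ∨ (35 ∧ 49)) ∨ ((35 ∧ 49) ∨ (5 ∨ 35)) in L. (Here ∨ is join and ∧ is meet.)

35 ∧ 49 = 7
7 ∨ 7 = 7
35 ∧ 49 = 7
5 ∨ 35 = 35
7 ∨ 35 = 35
7 ∨ 35 = 35

35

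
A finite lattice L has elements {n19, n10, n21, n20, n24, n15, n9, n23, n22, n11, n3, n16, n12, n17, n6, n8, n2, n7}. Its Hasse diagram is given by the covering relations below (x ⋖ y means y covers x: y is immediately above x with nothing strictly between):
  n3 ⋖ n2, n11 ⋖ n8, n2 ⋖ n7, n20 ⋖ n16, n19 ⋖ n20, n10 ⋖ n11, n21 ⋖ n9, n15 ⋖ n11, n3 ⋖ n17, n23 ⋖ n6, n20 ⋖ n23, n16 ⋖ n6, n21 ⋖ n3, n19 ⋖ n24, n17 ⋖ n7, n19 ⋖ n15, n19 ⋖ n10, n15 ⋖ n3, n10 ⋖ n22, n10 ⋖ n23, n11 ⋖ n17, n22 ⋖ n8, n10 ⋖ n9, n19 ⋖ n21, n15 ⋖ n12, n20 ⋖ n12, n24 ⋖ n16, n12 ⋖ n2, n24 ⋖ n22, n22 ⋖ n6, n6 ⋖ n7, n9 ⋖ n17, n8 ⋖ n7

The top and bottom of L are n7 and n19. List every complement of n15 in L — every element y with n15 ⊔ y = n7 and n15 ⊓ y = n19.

n16, n23, n6

Need y with n15 ∨ y = n7 and n15 ∧ y = n19.
Checking each element gives: n16, n23, n6.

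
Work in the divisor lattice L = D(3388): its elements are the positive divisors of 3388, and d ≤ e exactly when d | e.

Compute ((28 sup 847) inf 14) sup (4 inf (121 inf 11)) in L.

14

28 ∨ 847 = 3388
3388 ∧ 14 = 14
121 ∧ 11 = 11
4 ∧ 11 = 1
14 ∨ 1 = 14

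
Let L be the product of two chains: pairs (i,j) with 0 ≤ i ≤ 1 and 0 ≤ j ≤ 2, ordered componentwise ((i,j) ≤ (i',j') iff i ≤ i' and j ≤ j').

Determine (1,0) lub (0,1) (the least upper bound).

In a product of chains, the join is componentwise max, giving (1,1).

(1,1)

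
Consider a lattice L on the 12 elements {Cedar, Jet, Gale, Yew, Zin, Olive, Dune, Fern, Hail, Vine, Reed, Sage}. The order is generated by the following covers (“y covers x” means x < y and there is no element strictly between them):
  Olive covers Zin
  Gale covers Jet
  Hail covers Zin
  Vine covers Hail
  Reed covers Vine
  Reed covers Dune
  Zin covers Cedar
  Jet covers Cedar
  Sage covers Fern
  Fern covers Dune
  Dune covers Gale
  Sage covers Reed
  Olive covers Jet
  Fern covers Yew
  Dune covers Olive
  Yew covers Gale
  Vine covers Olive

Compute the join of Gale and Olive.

Dune

Common upper bounds of {Gale, Olive}: Dune, Fern, Reed, Sage.
The least among these is Dune.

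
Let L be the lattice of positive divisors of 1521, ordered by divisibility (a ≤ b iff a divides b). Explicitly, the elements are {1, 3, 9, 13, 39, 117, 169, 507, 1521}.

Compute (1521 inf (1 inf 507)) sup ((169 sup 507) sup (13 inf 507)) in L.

1 ∧ 507 = 1
1521 ∧ 1 = 1
169 ∨ 507 = 507
13 ∧ 507 = 13
507 ∨ 13 = 507
1 ∨ 507 = 507

507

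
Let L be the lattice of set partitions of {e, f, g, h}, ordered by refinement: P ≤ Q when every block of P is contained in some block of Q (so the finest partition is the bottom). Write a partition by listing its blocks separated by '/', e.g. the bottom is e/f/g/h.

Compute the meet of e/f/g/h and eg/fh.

e/f/g/h

The meet (common refinement) of e/f/g/h and eg/fh intersects blocks pairwise, giving e/f/g/h.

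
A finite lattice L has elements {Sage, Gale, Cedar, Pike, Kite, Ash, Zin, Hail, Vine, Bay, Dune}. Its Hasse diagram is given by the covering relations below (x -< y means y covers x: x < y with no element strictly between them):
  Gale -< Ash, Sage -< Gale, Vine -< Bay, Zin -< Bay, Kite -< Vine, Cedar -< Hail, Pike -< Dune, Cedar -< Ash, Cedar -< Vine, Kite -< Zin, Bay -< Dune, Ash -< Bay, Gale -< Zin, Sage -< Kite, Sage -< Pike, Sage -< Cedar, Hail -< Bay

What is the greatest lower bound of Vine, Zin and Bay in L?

Common lower bounds of {Vine, Zin, Bay}: Kite, Sage.
The greatest among these is Kite.

Kite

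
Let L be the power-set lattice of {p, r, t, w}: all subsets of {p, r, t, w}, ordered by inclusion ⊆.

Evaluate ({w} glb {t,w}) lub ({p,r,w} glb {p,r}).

{p,r,w}

{w} ∧ {t,w} = {w}
{p,r,w} ∧ {p,r} = {p,r}
{w} ∨ {p,r} = {p,r,w}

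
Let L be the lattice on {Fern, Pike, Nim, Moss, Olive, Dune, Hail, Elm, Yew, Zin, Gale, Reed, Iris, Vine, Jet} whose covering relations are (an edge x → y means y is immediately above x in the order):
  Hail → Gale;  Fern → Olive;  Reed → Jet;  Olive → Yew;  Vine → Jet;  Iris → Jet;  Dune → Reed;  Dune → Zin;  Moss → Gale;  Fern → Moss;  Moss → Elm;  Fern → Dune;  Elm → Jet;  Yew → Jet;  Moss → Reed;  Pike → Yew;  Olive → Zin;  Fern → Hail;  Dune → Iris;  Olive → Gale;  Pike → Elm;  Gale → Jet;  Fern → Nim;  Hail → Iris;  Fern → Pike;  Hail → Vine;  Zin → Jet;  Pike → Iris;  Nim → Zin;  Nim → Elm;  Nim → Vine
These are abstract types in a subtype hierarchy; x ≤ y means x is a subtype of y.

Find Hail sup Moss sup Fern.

Common upper bounds of {Hail, Moss, Fern}: Gale, Jet.
The least among these is Gale.

Gale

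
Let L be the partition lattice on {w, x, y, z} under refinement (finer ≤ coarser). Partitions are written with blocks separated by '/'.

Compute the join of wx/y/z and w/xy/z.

wxy/z

Common upper bounds of {wx/y/z, w/xy/z}: wxy/z, wxyz.
The least among these is wxy/z.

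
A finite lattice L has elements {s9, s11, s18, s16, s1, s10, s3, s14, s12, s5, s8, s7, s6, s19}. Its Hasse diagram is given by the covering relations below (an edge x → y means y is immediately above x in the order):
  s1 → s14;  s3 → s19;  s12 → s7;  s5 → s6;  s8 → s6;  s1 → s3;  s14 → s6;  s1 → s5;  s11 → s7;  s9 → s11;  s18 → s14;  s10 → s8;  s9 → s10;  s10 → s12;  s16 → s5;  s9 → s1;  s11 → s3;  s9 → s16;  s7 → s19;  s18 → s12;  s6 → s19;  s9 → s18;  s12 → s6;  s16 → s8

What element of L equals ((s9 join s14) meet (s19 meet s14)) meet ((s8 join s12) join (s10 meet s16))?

s9 ∨ s14 = s14
s19 ∧ s14 = s14
s14 ∧ s14 = s14
s8 ∨ s12 = s6
s10 ∧ s16 = s9
s6 ∨ s9 = s6
s14 ∧ s6 = s14

s14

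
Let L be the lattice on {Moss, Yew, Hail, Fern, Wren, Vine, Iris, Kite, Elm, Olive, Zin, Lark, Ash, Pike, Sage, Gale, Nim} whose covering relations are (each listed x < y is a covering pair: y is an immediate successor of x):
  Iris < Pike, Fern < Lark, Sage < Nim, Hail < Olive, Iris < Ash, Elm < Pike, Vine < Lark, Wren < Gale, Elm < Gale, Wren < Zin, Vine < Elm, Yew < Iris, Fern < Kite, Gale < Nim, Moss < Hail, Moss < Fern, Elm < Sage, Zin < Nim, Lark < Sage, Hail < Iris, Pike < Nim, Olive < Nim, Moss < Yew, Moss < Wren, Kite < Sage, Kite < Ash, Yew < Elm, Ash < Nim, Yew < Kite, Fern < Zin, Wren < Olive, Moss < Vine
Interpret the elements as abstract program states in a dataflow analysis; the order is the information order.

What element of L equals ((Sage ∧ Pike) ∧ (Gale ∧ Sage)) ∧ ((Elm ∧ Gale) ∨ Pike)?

Sage ∧ Pike = Elm
Gale ∧ Sage = Elm
Elm ∧ Elm = Elm
Elm ∧ Gale = Elm
Elm ∨ Pike = Pike
Elm ∧ Pike = Elm

Elm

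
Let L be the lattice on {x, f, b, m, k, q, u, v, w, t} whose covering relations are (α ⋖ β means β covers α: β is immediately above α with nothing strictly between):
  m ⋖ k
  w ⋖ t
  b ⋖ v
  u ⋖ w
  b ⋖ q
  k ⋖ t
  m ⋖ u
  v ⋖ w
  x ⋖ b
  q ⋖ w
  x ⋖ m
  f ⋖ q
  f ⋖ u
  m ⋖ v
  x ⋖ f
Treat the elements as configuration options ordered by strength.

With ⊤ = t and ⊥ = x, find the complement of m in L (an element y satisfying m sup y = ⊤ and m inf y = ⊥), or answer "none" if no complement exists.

For every candidate y, either m ∨ y ≠ t or m ∧ y ≠ x; no complement exists.

none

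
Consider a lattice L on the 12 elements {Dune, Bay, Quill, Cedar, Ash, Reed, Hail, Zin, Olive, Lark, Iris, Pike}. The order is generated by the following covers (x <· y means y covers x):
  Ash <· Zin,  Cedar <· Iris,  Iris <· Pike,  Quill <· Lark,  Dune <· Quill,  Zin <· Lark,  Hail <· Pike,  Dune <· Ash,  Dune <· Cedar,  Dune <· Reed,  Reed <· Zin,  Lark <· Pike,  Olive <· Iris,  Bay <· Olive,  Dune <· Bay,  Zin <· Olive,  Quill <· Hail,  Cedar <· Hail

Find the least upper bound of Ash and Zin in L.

Zin

Common upper bounds of {Ash, Zin}: Iris, Lark, Olive, Pike, Zin.
The least among these is Zin.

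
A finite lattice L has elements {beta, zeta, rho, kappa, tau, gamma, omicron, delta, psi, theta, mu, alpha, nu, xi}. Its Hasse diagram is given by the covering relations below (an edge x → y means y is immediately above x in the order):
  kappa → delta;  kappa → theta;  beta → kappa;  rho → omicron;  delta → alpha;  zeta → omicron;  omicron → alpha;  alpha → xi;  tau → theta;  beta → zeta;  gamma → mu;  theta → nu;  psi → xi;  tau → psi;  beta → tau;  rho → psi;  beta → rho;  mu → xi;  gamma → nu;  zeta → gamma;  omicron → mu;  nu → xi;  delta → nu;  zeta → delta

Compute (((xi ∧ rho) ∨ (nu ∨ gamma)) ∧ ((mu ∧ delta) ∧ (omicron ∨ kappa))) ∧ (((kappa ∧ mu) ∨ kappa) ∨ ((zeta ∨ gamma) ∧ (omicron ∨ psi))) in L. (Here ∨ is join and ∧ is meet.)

xi ∧ rho = rho
nu ∨ gamma = nu
rho ∨ nu = xi
mu ∧ delta = zeta
omicron ∨ kappa = alpha
zeta ∧ alpha = zeta
xi ∧ zeta = zeta
kappa ∧ mu = beta
beta ∨ kappa = kappa
zeta ∨ gamma = gamma
omicron ∨ psi = xi
gamma ∧ xi = gamma
kappa ∨ gamma = nu
zeta ∧ nu = zeta

zeta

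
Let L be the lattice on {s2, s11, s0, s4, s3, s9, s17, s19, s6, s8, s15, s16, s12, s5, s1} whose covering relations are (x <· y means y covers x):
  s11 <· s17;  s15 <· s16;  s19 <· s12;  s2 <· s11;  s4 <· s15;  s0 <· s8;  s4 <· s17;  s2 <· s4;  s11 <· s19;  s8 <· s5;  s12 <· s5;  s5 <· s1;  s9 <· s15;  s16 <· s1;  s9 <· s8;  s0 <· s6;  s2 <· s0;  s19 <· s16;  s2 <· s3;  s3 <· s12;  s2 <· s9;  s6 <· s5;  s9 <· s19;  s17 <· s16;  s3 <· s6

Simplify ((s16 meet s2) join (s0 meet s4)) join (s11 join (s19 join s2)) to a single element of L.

s19

s16 ∧ s2 = s2
s0 ∧ s4 = s2
s2 ∨ s2 = s2
s19 ∨ s2 = s19
s11 ∨ s19 = s19
s2 ∨ s19 = s19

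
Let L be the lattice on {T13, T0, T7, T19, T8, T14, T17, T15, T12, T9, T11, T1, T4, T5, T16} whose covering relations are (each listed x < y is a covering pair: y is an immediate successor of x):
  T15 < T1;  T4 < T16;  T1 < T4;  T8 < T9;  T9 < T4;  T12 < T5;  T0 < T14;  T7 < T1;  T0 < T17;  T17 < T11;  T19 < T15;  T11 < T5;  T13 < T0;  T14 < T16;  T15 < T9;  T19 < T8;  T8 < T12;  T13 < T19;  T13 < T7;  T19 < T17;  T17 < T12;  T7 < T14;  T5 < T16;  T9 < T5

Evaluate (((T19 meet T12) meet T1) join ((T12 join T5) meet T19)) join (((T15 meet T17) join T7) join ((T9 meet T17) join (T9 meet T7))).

T1

T19 ∧ T12 = T19
T19 ∧ T1 = T19
T12 ∨ T5 = T5
T5 ∧ T19 = T19
T19 ∨ T19 = T19
T15 ∧ T17 = T19
T19 ∨ T7 = T1
T9 ∧ T17 = T19
T9 ∧ T7 = T13
T19 ∨ T13 = T19
T1 ∨ T19 = T1
T19 ∨ T1 = T1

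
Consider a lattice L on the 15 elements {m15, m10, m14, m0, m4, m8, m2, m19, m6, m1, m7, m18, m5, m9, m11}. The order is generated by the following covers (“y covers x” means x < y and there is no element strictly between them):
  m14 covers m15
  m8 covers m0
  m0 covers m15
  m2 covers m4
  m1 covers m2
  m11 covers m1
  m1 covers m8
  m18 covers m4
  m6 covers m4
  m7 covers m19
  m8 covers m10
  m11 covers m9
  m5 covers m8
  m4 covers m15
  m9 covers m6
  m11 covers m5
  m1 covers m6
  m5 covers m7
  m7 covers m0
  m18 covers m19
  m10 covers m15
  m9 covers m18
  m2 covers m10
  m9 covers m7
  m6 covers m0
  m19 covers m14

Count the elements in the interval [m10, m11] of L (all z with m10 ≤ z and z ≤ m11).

6

The interval [m10, m11] = {m1, m10, m11, m2, m5, m8}, which has 6 elements.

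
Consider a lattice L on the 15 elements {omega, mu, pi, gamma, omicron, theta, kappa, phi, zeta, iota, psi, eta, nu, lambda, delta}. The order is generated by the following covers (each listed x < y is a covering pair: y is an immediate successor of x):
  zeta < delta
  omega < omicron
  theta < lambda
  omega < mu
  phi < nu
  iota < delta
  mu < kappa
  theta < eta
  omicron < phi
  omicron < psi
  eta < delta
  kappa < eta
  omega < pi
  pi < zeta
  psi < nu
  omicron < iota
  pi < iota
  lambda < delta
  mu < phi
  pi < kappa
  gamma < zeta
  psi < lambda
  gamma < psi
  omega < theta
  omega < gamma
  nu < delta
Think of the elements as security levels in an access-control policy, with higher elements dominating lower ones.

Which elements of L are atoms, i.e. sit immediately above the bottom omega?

The atoms are exactly the elements that cover omega: gamma, mu, omicron, pi, theta.

gamma, mu, omicron, pi, theta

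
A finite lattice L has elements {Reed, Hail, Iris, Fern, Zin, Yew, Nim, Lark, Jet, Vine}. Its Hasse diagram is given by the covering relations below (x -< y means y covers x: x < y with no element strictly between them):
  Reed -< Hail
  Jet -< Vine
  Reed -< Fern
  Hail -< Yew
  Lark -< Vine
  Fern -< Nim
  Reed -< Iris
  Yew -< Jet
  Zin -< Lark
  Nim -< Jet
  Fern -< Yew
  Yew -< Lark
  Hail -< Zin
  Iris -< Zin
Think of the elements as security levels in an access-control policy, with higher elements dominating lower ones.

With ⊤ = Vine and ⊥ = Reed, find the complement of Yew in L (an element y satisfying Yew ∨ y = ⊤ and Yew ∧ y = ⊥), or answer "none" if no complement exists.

none

For every candidate y, either Yew ∨ y ≠ Vine or Yew ∧ y ≠ Reed; no complement exists.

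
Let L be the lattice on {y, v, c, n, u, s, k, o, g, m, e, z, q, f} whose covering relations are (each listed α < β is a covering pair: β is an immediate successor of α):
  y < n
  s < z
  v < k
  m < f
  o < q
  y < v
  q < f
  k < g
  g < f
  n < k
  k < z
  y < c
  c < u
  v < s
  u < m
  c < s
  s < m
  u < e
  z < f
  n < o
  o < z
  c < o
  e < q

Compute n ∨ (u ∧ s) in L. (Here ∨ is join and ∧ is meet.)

o

u ∧ s = c
n ∨ c = o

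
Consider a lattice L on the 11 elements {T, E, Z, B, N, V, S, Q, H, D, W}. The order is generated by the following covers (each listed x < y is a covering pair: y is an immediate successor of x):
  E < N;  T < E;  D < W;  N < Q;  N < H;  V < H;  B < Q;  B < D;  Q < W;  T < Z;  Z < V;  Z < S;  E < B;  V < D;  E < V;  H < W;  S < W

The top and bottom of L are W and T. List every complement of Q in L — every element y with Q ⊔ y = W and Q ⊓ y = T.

S, Z

Need y with Q ∨ y = W and Q ∧ y = T.
Checking each element gives: S, Z.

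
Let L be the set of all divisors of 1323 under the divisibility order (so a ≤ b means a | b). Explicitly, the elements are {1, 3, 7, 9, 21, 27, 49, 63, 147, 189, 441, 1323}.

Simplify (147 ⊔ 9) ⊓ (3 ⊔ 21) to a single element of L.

147 ∨ 9 = 441
3 ∨ 21 = 21
441 ∧ 21 = 21

21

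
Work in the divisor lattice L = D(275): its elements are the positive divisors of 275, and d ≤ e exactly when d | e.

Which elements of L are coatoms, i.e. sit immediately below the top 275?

The coatoms are exactly the elements covered by 275: 25, 55.

25, 55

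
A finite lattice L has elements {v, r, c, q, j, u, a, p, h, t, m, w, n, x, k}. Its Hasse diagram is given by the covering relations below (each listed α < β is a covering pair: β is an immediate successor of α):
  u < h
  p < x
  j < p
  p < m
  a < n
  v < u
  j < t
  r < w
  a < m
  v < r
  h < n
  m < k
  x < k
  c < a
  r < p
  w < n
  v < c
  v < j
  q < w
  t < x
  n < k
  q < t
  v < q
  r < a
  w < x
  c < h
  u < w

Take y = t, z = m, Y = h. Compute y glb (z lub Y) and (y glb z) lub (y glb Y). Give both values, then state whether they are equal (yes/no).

z lub Y = k, so y glb (z lub Y) = t glb k = t.
y glb z = j and y glb Y = v, so (y glb z) lub (y glb Y) = j lub v = j.
Equal: no.

t; j; no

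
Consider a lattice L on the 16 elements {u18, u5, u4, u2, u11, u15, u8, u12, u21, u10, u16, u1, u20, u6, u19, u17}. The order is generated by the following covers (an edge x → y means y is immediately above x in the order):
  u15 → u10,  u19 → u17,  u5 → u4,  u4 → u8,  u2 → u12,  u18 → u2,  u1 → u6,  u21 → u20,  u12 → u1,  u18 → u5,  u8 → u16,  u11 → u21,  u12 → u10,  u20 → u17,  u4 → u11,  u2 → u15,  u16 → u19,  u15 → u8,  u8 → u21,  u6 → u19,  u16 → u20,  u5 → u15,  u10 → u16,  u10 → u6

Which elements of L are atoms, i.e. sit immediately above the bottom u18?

The atoms are exactly the elements that cover u18: u2, u5.

u2, u5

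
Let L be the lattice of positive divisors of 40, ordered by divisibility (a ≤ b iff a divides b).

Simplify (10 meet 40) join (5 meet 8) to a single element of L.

10 ∧ 40 = 10
5 ∧ 8 = 1
10 ∨ 1 = 10

10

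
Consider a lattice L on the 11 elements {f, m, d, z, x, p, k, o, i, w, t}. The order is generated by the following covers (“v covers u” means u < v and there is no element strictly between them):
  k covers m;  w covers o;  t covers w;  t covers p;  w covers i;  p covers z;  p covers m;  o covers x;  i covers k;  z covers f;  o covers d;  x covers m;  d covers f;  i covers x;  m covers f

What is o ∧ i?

Common lower bounds of {o, i}: f, m, x.
The greatest among these is x.

x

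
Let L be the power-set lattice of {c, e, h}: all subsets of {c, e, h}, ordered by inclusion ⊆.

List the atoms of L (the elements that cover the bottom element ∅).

The atoms are exactly the elements that cover ∅: {c}, {e}, {h}.

{c}, {e}, {h}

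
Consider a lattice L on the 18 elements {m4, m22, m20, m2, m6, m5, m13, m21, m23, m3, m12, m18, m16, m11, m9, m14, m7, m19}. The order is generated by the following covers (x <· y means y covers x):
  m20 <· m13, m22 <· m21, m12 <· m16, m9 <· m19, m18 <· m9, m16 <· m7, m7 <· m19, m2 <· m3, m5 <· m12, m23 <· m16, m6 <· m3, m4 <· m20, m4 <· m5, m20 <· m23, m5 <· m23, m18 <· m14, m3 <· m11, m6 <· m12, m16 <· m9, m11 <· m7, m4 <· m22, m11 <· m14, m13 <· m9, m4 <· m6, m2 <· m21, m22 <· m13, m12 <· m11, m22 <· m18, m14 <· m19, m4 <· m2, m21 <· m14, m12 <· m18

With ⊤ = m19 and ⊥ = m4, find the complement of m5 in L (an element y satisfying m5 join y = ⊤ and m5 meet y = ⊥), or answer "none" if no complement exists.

For every candidate y, either m5 ∨ y ≠ m19 or m5 ∧ y ≠ m4; no complement exists.

none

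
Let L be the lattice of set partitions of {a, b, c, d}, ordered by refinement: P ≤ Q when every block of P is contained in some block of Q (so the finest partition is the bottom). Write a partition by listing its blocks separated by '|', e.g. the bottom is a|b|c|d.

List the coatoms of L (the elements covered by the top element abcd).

abc|d, abd|c, ab|cd, acd|b, ac|bd, ad|bc, a|bcd

The coatoms are exactly the elements covered by abcd: abc|d, abd|c, ab|cd, acd|b, ac|bd, ad|bc, a|bcd.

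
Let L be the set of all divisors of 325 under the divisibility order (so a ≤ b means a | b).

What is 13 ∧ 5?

Common lower bounds of {13, 5}: 1.
The greatest among these is 1.

1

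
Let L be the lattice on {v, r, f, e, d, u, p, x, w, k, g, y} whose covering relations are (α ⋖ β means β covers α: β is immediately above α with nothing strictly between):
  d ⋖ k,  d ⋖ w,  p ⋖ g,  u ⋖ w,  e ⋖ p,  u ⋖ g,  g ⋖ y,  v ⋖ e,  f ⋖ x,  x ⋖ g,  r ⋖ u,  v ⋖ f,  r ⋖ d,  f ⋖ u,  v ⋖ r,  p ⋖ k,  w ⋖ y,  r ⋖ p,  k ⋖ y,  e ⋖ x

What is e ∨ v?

Common upper bounds of {e, v}: e, g, k, p, x, y.
The least among these is e.

e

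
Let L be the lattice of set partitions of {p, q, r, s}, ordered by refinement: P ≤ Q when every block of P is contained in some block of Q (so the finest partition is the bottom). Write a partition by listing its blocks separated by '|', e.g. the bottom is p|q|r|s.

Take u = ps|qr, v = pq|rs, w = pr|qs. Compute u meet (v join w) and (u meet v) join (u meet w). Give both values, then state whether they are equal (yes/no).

ps|qr; p|q|r|s; no

v join w = pqrs, so u meet (v join w) = ps|qr meet pqrs = ps|qr.
u meet v = p|q|r|s and u meet w = p|q|r|s, so (u meet v) join (u meet w) = p|q|r|s join p|q|r|s = p|q|r|s.
Equal: no.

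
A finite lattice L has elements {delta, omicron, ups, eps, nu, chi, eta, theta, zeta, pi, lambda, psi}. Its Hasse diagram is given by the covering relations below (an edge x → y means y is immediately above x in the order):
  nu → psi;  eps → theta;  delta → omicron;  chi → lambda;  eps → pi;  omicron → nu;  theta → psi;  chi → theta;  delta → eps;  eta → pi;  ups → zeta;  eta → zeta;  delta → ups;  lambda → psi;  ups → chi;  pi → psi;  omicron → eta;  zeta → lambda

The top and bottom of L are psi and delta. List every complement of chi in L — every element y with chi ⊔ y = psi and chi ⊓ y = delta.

nu, pi

Need y with chi ∨ y = psi and chi ∧ y = delta.
Checking each element gives: nu, pi.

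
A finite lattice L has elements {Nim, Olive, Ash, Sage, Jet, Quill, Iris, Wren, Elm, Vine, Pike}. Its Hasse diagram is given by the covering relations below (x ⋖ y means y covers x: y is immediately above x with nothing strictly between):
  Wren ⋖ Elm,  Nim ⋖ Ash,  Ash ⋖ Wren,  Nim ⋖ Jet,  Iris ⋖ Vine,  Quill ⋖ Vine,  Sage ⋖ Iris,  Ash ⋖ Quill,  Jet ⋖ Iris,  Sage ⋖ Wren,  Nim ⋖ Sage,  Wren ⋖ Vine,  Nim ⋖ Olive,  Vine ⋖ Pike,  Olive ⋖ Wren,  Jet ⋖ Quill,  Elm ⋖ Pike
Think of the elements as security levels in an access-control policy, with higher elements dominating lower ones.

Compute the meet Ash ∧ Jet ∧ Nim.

Nim

Common lower bounds of {Ash, Jet, Nim}: Nim.
The greatest among these is Nim.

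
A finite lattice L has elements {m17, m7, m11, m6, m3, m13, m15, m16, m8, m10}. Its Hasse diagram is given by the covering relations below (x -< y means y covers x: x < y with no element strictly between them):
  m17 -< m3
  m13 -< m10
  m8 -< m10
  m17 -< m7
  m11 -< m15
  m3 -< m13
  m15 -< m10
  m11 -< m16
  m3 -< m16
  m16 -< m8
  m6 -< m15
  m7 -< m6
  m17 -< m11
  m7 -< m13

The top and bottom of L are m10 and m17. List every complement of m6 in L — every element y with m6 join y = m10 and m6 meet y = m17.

m16, m3, m8

Need y with m6 ∨ y = m10 and m6 ∧ y = m17.
Checking each element gives: m16, m3, m8.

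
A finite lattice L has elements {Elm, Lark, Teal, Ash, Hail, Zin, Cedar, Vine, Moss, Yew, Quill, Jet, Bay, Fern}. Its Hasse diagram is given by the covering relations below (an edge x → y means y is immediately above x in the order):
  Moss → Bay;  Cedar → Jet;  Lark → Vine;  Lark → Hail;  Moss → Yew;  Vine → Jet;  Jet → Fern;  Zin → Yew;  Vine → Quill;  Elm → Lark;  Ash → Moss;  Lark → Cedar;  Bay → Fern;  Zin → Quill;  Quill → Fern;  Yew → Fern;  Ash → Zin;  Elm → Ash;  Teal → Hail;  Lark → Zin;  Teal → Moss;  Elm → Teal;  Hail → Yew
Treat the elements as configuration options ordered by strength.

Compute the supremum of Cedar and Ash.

Common upper bounds of {Cedar, Ash}: Fern.
The least among these is Fern.

Fern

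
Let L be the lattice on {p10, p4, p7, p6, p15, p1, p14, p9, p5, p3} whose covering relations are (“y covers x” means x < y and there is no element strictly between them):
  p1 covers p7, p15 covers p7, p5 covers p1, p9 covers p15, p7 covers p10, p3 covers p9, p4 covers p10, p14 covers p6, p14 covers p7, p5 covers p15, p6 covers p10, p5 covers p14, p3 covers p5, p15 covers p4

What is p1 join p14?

Common upper bounds of {p1, p14}: p3, p5.
The least among these is p5.

p5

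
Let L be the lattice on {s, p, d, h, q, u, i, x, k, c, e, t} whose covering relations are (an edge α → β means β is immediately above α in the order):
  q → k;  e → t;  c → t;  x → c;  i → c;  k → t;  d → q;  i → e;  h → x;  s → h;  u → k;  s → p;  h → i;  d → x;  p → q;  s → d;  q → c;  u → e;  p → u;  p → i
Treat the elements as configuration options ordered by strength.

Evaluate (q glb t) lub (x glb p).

q

q ∧ t = q
x ∧ p = s
q ∨ s = q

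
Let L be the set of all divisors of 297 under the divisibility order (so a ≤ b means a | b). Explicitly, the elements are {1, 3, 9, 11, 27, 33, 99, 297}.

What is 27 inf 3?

3

Common lower bounds of {27, 3}: 1, 3.
The greatest among these is 3.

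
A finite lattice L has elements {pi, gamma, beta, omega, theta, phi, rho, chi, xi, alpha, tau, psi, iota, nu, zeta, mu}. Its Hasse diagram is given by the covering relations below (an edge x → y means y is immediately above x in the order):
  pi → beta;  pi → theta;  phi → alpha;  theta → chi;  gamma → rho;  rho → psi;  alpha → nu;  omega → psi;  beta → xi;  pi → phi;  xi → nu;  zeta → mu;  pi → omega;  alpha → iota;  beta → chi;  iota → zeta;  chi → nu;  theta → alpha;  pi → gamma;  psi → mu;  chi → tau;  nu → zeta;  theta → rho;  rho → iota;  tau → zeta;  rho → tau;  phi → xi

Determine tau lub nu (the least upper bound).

Common upper bounds of {tau, nu}: mu, zeta.
The least among these is zeta.

zeta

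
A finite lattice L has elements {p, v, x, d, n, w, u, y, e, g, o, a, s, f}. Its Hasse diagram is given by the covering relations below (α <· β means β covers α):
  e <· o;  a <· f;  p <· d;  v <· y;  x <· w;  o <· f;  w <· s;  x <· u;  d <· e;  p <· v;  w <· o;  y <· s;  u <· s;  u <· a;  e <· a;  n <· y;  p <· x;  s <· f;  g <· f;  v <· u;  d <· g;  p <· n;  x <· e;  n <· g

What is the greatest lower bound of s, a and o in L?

x

Common lower bounds of {s, a, o}: p, x.
The greatest among these is x.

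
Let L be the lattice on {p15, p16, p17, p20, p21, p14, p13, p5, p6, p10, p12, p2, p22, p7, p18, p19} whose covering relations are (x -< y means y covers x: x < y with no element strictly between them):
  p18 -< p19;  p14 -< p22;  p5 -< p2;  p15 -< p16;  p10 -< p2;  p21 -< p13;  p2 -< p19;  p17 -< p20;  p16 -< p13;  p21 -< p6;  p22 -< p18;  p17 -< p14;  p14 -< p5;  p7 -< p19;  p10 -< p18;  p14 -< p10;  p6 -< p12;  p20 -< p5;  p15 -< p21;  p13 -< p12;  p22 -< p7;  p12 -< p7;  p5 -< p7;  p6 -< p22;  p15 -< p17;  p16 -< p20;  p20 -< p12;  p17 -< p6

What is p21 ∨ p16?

p13

Common upper bounds of {p21, p16}: p12, p13, p19, p7.
The least among these is p13.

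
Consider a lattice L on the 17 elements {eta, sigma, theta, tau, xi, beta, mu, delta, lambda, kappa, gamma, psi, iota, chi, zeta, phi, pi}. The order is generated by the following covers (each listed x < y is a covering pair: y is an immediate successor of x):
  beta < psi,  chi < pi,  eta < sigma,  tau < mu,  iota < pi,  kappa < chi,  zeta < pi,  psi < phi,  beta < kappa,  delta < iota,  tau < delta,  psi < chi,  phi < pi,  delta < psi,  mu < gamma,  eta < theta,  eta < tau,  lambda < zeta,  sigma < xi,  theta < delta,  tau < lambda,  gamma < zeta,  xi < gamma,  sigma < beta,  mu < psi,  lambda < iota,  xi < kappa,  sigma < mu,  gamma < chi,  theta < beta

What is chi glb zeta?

Common lower bounds of {chi, zeta}: eta, gamma, mu, sigma, tau, xi.
The greatest among these is gamma.

gamma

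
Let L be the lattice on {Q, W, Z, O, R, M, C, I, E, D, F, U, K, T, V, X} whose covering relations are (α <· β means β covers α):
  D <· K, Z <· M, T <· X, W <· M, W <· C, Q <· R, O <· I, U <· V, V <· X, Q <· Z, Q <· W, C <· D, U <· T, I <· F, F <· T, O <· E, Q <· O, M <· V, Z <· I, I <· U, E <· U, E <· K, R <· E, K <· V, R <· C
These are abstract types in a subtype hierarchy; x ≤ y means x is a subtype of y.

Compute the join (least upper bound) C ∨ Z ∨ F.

X

Common upper bounds of {C, Z, F}: X.
The least among these is X.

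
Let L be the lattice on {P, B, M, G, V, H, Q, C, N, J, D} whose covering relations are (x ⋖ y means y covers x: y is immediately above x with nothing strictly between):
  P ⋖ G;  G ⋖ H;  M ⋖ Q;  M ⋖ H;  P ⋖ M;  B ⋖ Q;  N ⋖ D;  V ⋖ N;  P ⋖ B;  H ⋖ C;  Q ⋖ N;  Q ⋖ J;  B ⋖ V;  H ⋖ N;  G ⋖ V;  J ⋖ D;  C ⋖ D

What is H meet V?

G

Common lower bounds of {H, V}: G, P.
The greatest among these is G.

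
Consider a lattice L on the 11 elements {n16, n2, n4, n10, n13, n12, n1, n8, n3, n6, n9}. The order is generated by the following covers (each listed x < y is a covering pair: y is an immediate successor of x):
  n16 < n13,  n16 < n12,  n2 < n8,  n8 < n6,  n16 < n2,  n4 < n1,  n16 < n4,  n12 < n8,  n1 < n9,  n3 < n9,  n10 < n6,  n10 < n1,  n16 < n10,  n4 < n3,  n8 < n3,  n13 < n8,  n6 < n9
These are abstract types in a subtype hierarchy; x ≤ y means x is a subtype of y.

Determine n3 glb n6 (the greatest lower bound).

n8

Common lower bounds of {n3, n6}: n12, n13, n16, n2, n8.
The greatest among these is n8.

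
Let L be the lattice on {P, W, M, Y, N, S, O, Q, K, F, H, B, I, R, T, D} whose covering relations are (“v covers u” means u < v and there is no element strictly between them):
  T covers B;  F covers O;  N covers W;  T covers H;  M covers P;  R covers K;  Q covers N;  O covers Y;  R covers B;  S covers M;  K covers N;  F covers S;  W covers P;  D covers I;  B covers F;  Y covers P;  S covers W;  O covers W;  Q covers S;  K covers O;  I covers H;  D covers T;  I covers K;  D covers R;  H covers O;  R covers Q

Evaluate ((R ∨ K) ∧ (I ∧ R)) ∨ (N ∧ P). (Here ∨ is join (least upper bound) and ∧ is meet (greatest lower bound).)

K

R ∨ K = R
I ∧ R = K
R ∧ K = K
N ∧ P = P
K ∨ P = K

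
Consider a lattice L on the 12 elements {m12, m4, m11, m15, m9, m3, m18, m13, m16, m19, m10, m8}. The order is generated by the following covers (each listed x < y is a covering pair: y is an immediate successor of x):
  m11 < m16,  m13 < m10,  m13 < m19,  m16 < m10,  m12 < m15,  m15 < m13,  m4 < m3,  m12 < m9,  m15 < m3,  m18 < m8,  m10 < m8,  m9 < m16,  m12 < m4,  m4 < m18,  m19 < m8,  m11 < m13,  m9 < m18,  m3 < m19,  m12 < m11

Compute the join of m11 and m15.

Common upper bounds of {m11, m15}: m10, m13, m19, m8.
The least among these is m13.

m13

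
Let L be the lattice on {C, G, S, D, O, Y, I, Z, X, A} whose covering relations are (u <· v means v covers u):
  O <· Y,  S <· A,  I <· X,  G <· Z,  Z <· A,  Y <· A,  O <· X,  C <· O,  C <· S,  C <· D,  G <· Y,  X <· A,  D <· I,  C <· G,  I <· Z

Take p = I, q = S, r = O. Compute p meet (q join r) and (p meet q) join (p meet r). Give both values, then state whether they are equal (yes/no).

q join r = A, so p meet (q join r) = I meet A = I.
p meet q = C and p meet r = C, so (p meet q) join (p meet r) = C join C = C.
Equal: no.

I; C; no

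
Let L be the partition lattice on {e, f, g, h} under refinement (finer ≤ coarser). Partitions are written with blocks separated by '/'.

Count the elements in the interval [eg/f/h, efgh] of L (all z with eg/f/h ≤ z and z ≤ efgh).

5

The interval [eg/f/h, efgh] = {efg/h, efgh, eg/f/h, eg/fh, egh/f}, which has 5 elements.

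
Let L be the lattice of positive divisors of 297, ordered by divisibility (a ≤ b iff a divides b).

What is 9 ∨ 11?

In the divisibility order, the join is the least common multiple: lcm(9, 11) = 99.

99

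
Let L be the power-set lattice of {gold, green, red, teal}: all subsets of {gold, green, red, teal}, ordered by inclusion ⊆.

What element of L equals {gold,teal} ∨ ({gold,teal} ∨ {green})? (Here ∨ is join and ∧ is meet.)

{gold,teal} ∨ {green} = {gold,green,teal}
{gold,teal} ∨ {gold,green,teal} = {gold,green,teal}

{gold,green,teal}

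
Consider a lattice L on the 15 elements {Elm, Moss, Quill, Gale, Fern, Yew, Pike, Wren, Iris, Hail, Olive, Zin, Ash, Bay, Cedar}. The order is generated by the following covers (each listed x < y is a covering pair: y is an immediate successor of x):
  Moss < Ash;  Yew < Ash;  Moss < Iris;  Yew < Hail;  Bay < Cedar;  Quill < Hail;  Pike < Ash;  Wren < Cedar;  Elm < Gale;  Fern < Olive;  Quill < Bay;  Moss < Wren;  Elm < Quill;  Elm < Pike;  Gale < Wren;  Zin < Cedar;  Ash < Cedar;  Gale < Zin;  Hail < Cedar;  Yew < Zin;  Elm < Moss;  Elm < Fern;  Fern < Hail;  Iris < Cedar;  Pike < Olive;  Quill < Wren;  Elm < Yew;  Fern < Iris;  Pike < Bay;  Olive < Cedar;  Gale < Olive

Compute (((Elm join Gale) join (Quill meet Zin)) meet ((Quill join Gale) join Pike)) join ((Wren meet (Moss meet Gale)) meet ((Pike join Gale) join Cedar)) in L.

Elm ∨ Gale = Gale
Quill ∧ Zin = Elm
Gale ∨ Elm = Gale
Quill ∨ Gale = Wren
Wren ∨ Pike = Cedar
Gale ∧ Cedar = Gale
Moss ∧ Gale = Elm
Wren ∧ Elm = Elm
Pike ∨ Gale = Olive
Olive ∨ Cedar = Cedar
Elm ∧ Cedar = Elm
Gale ∨ Elm = Gale

Gale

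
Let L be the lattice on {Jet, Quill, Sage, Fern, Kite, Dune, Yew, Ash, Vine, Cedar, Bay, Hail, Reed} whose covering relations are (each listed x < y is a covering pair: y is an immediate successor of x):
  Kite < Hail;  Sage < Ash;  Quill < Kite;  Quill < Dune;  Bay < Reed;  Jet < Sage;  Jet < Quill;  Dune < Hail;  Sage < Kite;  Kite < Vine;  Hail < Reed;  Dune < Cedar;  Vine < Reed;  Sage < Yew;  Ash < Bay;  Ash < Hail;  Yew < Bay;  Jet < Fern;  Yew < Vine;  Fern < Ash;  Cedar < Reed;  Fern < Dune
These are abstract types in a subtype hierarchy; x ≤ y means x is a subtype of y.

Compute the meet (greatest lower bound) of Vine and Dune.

Quill

Common lower bounds of {Vine, Dune}: Jet, Quill.
The greatest among these is Quill.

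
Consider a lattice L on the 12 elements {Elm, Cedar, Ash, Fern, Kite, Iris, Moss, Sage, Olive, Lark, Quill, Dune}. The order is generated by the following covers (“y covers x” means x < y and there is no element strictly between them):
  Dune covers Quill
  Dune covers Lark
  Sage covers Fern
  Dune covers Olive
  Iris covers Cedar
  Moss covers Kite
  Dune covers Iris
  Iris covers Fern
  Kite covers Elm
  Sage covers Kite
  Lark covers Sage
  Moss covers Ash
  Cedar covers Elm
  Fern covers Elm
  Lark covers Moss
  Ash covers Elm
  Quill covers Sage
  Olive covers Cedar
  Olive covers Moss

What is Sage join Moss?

Lark

Common upper bounds of {Sage, Moss}: Dune, Lark.
The least among these is Lark.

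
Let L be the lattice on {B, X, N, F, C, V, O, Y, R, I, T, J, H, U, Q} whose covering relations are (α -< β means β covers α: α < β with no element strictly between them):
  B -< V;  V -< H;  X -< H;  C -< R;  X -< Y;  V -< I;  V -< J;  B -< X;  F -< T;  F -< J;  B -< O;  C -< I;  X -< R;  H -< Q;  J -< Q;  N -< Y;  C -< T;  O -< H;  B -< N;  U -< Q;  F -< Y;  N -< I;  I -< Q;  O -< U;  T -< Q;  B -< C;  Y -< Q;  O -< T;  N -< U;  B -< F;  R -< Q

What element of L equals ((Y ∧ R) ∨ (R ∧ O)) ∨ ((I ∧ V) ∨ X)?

H

Y ∧ R = X
R ∧ O = B
X ∨ B = X
I ∧ V = V
V ∨ X = H
X ∨ H = H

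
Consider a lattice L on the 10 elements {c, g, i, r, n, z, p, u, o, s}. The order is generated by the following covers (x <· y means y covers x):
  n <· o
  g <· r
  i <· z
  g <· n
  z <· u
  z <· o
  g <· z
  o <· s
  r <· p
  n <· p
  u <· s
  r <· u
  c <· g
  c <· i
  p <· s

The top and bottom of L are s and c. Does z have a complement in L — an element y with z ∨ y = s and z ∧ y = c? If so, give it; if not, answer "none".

none

For every candidate y, either z ∨ y ≠ s or z ∧ y ≠ c; no complement exists.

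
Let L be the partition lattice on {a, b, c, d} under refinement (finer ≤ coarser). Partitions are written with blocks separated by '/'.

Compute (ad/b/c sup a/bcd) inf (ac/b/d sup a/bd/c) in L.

ac/bd

ad/b/c ∨ a/bcd = abcd
ac/b/d ∨ a/bd/c = ac/bd
abcd ∧ ac/bd = ac/bd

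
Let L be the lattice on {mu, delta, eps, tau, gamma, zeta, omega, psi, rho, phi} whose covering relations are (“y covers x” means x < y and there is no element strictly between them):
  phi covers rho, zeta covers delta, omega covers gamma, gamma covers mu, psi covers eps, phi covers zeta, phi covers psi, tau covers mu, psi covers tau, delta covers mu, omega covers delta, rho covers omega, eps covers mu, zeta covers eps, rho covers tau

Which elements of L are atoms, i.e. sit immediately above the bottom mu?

delta, eps, gamma, tau

The atoms are exactly the elements that cover mu: delta, eps, gamma, tau.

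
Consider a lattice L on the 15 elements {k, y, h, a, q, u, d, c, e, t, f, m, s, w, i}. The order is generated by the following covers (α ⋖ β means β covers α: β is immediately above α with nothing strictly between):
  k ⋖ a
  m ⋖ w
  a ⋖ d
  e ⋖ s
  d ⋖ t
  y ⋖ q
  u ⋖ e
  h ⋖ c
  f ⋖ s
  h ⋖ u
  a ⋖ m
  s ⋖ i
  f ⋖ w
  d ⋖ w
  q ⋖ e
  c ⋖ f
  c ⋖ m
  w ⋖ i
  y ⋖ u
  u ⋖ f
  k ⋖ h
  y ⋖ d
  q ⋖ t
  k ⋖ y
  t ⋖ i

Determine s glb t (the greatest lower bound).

q

Common lower bounds of {s, t}: k, q, y.
The greatest among these is q.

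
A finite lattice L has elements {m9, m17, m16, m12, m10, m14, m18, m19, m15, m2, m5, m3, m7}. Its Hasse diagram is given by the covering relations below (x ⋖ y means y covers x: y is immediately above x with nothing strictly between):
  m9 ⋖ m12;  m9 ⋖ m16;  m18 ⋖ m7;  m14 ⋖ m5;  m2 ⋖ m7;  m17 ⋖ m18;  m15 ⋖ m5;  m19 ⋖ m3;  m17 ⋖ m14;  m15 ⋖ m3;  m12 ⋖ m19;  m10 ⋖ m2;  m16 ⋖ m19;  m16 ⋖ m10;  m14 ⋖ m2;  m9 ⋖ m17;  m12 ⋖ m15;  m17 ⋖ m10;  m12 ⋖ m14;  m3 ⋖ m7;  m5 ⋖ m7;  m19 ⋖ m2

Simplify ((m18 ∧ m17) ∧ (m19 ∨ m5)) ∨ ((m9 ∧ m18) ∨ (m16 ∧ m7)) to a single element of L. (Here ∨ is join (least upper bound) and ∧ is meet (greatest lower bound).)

m18 ∧ m17 = m17
m19 ∨ m5 = m7
m17 ∧ m7 = m17
m9 ∧ m18 = m9
m16 ∧ m7 = m16
m9 ∨ m16 = m16
m17 ∨ m16 = m10

m10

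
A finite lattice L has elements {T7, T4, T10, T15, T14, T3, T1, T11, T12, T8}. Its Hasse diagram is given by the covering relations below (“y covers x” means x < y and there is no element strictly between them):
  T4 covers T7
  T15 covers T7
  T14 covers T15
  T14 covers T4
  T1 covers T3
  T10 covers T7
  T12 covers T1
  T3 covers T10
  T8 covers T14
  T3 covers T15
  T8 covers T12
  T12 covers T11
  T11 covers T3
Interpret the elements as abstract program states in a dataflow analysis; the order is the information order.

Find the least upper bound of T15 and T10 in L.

Common upper bounds of {T15, T10}: T1, T11, T12, T3, T8.
The least among these is T3.

T3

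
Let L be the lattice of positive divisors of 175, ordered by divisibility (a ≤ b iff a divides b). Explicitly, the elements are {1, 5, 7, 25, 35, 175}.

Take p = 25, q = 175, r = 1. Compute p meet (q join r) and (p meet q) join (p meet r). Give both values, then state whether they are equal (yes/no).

q join r = 175, so p meet (q join r) = 25 meet 175 = 25.
p meet q = 25 and p meet r = 1, so (p meet q) join (p meet r) = 25 join 1 = 25.
Equal: yes.

25; 25; yes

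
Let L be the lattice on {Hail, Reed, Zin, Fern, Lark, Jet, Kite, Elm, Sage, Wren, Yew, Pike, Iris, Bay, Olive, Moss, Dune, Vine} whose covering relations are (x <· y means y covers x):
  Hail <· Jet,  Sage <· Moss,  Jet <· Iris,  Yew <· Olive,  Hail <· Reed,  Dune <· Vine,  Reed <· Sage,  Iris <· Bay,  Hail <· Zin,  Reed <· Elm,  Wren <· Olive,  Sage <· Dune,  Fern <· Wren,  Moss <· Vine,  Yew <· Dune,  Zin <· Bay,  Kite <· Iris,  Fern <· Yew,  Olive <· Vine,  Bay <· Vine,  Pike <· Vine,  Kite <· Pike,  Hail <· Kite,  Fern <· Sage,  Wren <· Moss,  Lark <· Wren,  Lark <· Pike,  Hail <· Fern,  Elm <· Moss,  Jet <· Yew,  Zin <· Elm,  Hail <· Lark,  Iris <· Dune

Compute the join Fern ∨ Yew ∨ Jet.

Common upper bounds of {Fern, Yew, Jet}: Dune, Olive, Vine, Yew.
The least among these is Yew.

Yew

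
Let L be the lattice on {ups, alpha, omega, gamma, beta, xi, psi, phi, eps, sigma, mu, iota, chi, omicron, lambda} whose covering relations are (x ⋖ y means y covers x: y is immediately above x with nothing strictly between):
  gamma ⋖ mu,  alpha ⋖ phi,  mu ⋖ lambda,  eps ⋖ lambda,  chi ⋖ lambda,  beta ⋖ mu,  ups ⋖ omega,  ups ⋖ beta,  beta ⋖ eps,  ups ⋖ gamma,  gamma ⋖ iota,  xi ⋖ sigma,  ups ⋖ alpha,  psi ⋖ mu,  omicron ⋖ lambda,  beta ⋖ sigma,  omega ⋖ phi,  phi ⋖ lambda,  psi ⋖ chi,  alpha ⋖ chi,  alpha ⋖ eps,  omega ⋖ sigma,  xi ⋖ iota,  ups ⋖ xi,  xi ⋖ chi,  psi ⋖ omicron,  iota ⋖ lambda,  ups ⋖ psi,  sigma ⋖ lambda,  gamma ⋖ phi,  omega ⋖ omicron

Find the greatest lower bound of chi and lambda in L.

Common lower bounds of {chi, lambda}: alpha, chi, psi, ups, xi.
The greatest among these is chi.

chi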